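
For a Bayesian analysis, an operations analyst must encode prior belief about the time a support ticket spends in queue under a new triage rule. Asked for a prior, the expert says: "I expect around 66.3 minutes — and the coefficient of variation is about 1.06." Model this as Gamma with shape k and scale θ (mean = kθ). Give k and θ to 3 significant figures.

For Gamma(k, scale θ): mean = kθ, variance = kθ², so CV = 1/√k.
CV = 1.06, hence k = 1/CV² = 0.89.
Then θ = mean/k = 66.3/0.89 = 74.5.

k ≈ 0.89, θ ≈ 74.5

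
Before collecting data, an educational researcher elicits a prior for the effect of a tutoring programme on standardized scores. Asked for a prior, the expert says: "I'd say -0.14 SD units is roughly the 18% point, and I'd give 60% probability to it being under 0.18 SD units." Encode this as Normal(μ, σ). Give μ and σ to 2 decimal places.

The p-quantile of Normal(μ,σ) is μ + z_p·σ, with z_{0.18} = -0.9154 and z_{0.6} = 0.2533.
Eliminate σ: μ = (z₂·x₁ − z₁·x₂)/(z₂ − z₁) = (0.2533·-0.14 − (-0.9154)·0.18)/1.169 = 0.11.
Then σ = (x₂ − x₁)/(z₂ − z₁) = (0.18 − -0.14)/1.169 = 0.27.

μ = 0.11, σ = 0.27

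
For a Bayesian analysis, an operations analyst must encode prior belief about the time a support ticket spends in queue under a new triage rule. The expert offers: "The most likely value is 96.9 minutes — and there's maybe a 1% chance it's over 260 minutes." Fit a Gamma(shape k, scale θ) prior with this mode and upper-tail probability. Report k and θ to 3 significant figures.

Gamma(k,θ) with k>1 has mode (k−1)θ, so θ = 96.9/(k−1).
Need P(X < 260) = 0.99 with θ tied to k this way. Start at k = 2, θ = 96.9: P(X<260) ≈ 0.748.
Too low — raise k to concentrate. Iterating converges to k ≈ 5.74.
Then θ = 96.9/(5.74−1) ≈ 20.4.

k ≈ 5.74, θ ≈ 20.4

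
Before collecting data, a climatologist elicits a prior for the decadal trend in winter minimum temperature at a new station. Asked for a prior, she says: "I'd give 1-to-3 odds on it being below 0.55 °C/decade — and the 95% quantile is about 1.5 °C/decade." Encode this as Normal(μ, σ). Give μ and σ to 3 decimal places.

The p-quantile of Normal(μ,σ) is μ + z_p·σ, with z_{0.25} = -0.6745 and z_{0.95} = 1.645.
Eliminate σ: μ = (z₂·x₁ − z₁·x₂)/(z₂ − z₁) = (1.645·0.55 − (-0.6745)·1.5)/2.319 = 0.826.
Then σ = (x₂ − x₁)/(z₂ − z₁) = (1.5 − 0.55)/2.319 = 0.410.

μ = 0.826, σ = 0.410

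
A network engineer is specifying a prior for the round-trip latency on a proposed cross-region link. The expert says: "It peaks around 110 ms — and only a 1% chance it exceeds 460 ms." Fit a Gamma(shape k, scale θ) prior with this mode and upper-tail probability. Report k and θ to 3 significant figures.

Gamma(k,θ) with k>1 has mode (k−1)θ, so θ = 110/(k−1).
Need P(X < 460) = 0.99 with θ tied to k this way. Start at k = 2, θ = 110: P(X<460) ≈ 0.921.
Too low — raise k to concentrate. Iterating converges to k ≈ 3.02.
Then θ = 110/(3.02−1) ≈ 54.5.

k ≈ 3.02, θ ≈ 54.5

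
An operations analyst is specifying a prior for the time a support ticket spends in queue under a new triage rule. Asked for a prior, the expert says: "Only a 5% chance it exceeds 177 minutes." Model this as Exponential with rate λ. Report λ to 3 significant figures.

λ ≈ 0.0169

P(T > 177.0) = e^(−λ·177.0) = 0.05, so λ = −ln(0.05)/177.0 = 0.0169.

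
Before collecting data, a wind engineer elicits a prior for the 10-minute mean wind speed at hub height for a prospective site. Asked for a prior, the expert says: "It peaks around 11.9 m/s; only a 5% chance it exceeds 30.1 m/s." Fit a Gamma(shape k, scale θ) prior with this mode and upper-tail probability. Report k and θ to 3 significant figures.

Gamma(k,θ) with k>1 has mode (k−1)θ, so θ = 11.9/(k−1).
Need P(X < 30.1) = 0.95 with θ tied to k this way. Start at k = 2, θ = 11.9: P(X<30.1) ≈ 0.719.
Too low — raise k to concentrate. Iterating converges to k ≈ 4.15.
Then θ = 11.9/(4.15−1) ≈ 3.78.

k ≈ 4.15, θ ≈ 3.78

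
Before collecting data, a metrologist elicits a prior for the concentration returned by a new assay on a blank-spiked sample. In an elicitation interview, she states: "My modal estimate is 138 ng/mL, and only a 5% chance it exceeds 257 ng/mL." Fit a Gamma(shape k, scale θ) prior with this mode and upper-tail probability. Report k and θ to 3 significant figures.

Gamma(k,θ) with k>1 has mode (k−1)θ, so θ = 138/(k−1).
Need P(X < 257) = 0.95 with θ tied to k this way. Start at k = 2, θ = 138: P(X<257) ≈ 0.555.
Too low — raise k to concentrate. Iterating converges to k ≈ 8.2.
Then θ = 138/(8.2−1) ≈ 19.2.

k ≈ 8.2, θ ≈ 19.2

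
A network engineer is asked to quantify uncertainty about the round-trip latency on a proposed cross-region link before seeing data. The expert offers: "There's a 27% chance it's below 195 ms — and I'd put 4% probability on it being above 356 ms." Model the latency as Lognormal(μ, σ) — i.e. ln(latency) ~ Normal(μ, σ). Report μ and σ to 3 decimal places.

μ ≈ 5.429, σ ≈ 0.255

If T ~ Lognormal(μ,σ) then ln T ~ Normal(μ,σ), so the p-quantile of ln T is μ + z_p·σ.
ln(195) = 5.273 and ln(356) = 5.875; z_{0.27} = -0.6128, z_{0.96} = 1.751.
σ = (5.875 − 5.273)/(1.751 − (-0.6128)) = 0.255.
μ = 5.273 − (-0.6128)·0.255 = 5.429.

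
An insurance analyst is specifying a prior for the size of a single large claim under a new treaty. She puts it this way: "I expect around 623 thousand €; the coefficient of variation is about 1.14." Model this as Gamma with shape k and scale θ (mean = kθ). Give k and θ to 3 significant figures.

k ≈ 0.769, θ ≈ 810

For Gamma(k, scale θ): mean = kθ, variance = kθ², so CV = 1/√k.
CV = 1.14, hence k = 1/CV² = 0.769.
Then θ = mean/k = 623/0.769 = 810.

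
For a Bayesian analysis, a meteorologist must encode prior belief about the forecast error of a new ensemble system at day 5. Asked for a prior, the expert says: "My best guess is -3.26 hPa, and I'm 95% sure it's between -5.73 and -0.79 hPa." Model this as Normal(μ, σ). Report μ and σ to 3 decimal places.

A symmetric 95% interval runs μ ± z·σ with z = 1.96.
Half-width = 2.47, so σ = 2.47/1.96 = 1.260.
μ is the stated best guess, -3.260.

μ = -3.260, σ = 1.260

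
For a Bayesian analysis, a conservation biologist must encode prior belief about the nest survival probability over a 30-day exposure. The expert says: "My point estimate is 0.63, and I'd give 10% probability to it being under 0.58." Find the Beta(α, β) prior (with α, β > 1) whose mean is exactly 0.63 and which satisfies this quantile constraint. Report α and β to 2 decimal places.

α ≈ 97.63, β ≈ 57.34

With mean 0.63 fixed, write α = 0.63s, β = 0.37s where s = α+β.
Need P(θ < 0.58) = 0.1 under Beta(0.63s, 0.37s). Normal approximation: (q−m)/√(m(1−m)/s) ≈ z_{0.1} = -1.28, so s ≈ 0.63·0.37·(-1.28)²/(0.58−0.63)² = 153.1.
At s = 153.1: P(θ<0.58) ≈ 0.101. Adjusting to match 0.1 gives s ≈ 154.97.
So α = 0.63·154.97 ≈ 97.63, β = 0.37·154.97 ≈ 57.34.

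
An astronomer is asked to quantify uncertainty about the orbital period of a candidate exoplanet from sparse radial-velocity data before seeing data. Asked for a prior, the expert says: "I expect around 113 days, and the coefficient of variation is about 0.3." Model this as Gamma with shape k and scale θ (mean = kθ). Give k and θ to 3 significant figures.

For Gamma(k, scale θ): mean = kθ, variance = kθ², so CV = 1/√k.
CV = 0.3, hence k = 1/CV² = 11.1.
Then θ = mean/k = 113/11.1 = 10.2.

k ≈ 11.1, θ ≈ 10.2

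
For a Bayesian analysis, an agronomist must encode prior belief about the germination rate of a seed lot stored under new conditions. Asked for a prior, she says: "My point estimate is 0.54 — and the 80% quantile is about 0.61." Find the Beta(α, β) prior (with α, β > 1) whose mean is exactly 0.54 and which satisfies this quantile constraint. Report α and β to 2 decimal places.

α ≈ 19.58, β ≈ 16.68

With mean 0.54 fixed, write α = 0.54s, β = 0.46s where s = α+β.
Need P(θ < 0.61) = 0.8 under Beta(0.54s, 0.46s). Normal approximation: (q−m)/√(m(1−m)/s) ≈ z_{0.8} = 0.842, so s ≈ 0.54·0.46·(0.842)²/(0.61−0.54)² = 35.9.
At s = 35.9: P(θ<0.61) ≈ 0.799. Adjusting to match 0.8 gives s ≈ 36.25.
So α = 0.54·36.25 ≈ 19.58, β = 0.46·36.25 ≈ 16.68.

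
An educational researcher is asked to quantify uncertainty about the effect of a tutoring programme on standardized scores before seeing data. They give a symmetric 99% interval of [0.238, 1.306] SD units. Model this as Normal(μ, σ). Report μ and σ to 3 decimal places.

μ = 0.772, σ = 0.207

A symmetric 99% interval runs μ ± z·σ with z = 2.576.
Half-width = 0.534, so σ = 0.534/2.576 = 0.207.
μ is the interval midpoint, 0.772.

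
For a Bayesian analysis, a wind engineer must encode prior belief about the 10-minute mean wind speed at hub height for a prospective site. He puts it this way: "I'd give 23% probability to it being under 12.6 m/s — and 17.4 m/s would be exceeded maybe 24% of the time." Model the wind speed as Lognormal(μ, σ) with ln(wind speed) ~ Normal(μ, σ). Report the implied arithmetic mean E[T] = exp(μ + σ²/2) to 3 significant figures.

E[T] ≈ 15.2 m/s

If T ~ Lognormal(μ,σ) then ln T ~ Normal(μ,σ), so the p-quantile of ln T is μ + z_p·σ.
ln(12.6) = 2.534 and ln(17.4) = 2.856; z_{0.23} = -0.7388, z_{0.76} = 0.7063.
σ = (2.856 − 2.534)/(0.7063 − (-0.7388)) = 0.223.
μ = 2.534 − (-0.7388)·0.223 = 2.699.
E[T] = exp(μ + σ²/2) = exp(2.699 + 0.0249) = 15.2 m/s.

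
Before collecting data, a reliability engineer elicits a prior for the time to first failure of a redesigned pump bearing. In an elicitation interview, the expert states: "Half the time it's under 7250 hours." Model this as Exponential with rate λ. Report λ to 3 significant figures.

Exponential median = ln 2 / λ, so λ = ln 2 / 7250.0 = 9.56e-05.

λ ≈ 9.56e-05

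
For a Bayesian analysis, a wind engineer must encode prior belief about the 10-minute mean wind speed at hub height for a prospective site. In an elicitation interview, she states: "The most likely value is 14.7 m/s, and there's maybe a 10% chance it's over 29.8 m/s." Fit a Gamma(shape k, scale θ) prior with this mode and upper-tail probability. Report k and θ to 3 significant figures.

Gamma(k,θ) with k>1 has mode (k−1)θ, so θ = 14.7/(k−1).
Need P(X < 29.8) = 0.9 with θ tied to k this way. Start at k = 2, θ = 14.7: P(X<29.8) ≈ 0.601.
Too low — raise k to concentrate. Iterating converges to k ≈ 4.84.
Then θ = 14.7/(4.84−1) ≈ 3.83.

k ≈ 4.84, θ ≈ 3.83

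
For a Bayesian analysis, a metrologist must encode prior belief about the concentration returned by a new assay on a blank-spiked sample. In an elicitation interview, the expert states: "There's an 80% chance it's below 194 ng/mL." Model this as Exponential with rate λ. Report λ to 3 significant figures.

λ ≈ 0.0083

P(T < 194.0) = 1 − e^(−λ·194.0) = 0.8, so λ = −ln(1−0.8)/194.0 = −ln(0.2)/194.0 = 0.0083.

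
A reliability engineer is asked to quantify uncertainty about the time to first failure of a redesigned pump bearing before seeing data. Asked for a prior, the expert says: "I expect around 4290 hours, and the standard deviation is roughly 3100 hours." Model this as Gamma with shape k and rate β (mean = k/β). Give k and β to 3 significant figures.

For Gamma(k, rate β): mean = k/β, variance = k/β², so CV = 1/√k.
CV = SD/mean = 3100/4290 = 0.7226, hence k = 1/CV² = 1.92.
Then β = k/mean = 1.92/4290 = 0.000446.

k ≈ 1.92, β ≈ 0.000446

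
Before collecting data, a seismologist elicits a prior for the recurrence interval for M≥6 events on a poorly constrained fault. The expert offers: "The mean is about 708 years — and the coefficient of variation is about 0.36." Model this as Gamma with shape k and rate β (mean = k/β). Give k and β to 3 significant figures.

k ≈ 7.72, β ≈ 0.0109

For Gamma(k, rate β): mean = k/β, variance = k/β², so CV = 1/√k.
CV = 0.36, hence k = 1/CV² = 7.72.
Then β = k/mean = 7.72/708 = 0.0109.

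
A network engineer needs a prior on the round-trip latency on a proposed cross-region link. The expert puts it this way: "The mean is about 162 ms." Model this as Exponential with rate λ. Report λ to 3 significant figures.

Exponential mean = 1/λ, so λ = 1/162.0 = 0.00617.

λ ≈ 0.00617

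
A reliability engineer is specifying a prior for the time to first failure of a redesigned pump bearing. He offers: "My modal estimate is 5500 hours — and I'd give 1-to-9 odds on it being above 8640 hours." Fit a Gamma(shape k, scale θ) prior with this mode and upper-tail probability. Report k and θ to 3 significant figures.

Gamma(k,θ) with k>1 has mode (k−1)θ, so θ = 5500/(k−1).
Need P(X < 8640) = 0.9 with θ tied to k this way. Start at k = 2, θ = 5500: P(X<8640) ≈ 0.466.
Too low — raise k to concentrate. Iterating converges to k ≈ 10.2.
Then θ = 5500/(10.2−1) ≈ 599.

k ≈ 10.2, θ ≈ 599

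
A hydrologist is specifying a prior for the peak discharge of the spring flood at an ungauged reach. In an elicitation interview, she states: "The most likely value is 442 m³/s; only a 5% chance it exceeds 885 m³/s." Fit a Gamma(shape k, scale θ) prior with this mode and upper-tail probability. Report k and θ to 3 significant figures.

k ≈ 6.75, θ ≈ 76.9

Gamma(k,θ) with k>1 has mode (k−1)θ, so θ = 442/(k−1).
Need P(X < 885) = 0.95 with θ tied to k this way. Start at k = 2, θ = 442: P(X<885) ≈ 0.595.
Too low — raise k to concentrate. Iterating converges to k ≈ 6.75.
Then θ = 442/(6.75−1) ≈ 76.9.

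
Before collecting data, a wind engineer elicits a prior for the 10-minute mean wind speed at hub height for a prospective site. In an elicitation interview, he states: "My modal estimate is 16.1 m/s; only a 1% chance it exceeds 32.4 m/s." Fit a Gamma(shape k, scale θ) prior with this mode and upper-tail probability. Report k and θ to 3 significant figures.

k ≈ 11, θ ≈ 1.61

Gamma(k,θ) with k>1 has mode (k−1)θ, so θ = 16.1/(k−1).
Need P(X < 32.4) = 0.99 with θ tied to k this way. Start at k = 2, θ = 16.1: P(X<32.4) ≈ 0.597.
Too low — raise k to concentrate. Iterating converges to k ≈ 11.
Then θ = 16.1/(11−1) ≈ 1.61.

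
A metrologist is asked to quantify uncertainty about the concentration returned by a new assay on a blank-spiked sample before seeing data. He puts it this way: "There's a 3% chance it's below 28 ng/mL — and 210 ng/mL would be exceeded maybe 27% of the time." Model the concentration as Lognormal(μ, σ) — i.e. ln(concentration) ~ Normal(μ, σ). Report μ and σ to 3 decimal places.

If T ~ Lognormal(μ,σ) then ln T ~ Normal(μ,σ), so the p-quantile of ln T is μ + z_p·σ.
ln(28) = 3.332 and ln(210) = 5.347; z_{0.03} = -1.881, z_{0.73} = 0.6128.
σ = (5.347 − 3.332)/(0.6128 − (-1.881)) = 0.808.
μ = 3.332 − (-1.881)·0.808 = 4.852.

μ ≈ 4.852, σ ≈ 0.808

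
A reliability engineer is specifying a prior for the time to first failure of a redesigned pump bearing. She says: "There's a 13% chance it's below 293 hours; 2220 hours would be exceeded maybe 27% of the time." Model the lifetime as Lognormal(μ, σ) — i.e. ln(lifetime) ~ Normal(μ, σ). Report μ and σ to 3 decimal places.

If T ~ Lognormal(μ,σ) then ln T ~ Normal(μ,σ), so the p-quantile of ln T is μ + z_p·σ.
ln(293) = 5.68 and ln(2220) = 7.705; z_{0.13} = -1.126, z_{0.73} = 0.6128.
σ = (7.705 − 5.68)/(0.6128 − (-1.126)) = 1.164.
μ = 5.68 − (-1.126)·1.164 = 6.992.

μ ≈ 6.992, σ ≈ 1.164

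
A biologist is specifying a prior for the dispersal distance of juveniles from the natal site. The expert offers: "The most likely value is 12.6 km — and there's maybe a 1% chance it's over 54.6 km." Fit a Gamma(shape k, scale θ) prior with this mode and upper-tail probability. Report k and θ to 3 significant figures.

k ≈ 2.9, θ ≈ 6.63

Gamma(k,θ) with k>1 has mode (k−1)θ, so θ = 12.6/(k−1).
Need P(X < 54.6) = 0.99 with θ tied to k this way. Start at k = 2, θ = 12.6: P(X<54.6) ≈ 0.930.
Too low — raise k to concentrate. Iterating converges to k ≈ 2.9.
Then θ = 12.6/(2.9−1) ≈ 6.63.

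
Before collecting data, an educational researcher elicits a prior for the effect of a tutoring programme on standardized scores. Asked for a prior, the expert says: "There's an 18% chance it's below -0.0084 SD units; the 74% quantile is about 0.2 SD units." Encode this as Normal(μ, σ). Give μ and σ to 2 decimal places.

For Normal(μ,σ), the p-quantile is μ + z_p·σ. Here z_{0.18} = -0.9154, z_{0.74} = 0.6433.
So -0.0084 = μ − 0.9154σ and 0.2 = μ + 0.6433σ.
Subtracting: σ = (0.2 − -0.0084)/(0.6433 − (-0.9154)) = 0.13.
Then μ = -0.0084 − (-0.9154)·0.13 = 0.11.

μ = 0.11, σ = 0.13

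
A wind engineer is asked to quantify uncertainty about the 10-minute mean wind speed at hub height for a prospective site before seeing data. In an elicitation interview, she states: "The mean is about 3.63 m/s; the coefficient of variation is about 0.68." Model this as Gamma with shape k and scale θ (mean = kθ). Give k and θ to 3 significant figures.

k ≈ 2.16, θ ≈ 1.68

For Gamma(k, scale θ): mean = kθ, variance = kθ², so CV = 1/√k.
CV = 0.68, hence k = 1/CV² = 2.16.
Then θ = mean/k = 3.63/2.16 = 1.68.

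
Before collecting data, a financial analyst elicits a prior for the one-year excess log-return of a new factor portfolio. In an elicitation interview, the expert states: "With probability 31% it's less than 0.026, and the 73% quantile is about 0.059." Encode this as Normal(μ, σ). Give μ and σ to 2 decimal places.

μ = 0.04, σ = 0.03

The p-quantile of Normal(μ,σ) is μ + z_p·σ, with z_{0.31} = -0.4959 and z_{0.73} = 0.6128.
Eliminate σ: μ = (z₂·x₁ − z₁·x₂)/(z₂ − z₁) = (0.6128·0.026 − (-0.4959)·0.059)/1.109 = 0.04.
Then σ = (x₂ − x₁)/(z₂ − z₁) = (0.059 − 0.026)/1.109 = 0.03.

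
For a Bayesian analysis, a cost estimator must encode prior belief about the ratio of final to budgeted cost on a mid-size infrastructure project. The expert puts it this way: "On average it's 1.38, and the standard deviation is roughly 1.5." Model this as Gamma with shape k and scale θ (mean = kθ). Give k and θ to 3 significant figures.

For Gamma(k, scale θ): mean = kθ, variance = kθ², so CV = 1/√k.
CV = SD/mean = 1.5/1.38 = 1.087, hence k = 1/CV² = 0.846.
Then θ = mean/k = 1.38/0.846 = 1.63.

k ≈ 0.846, θ ≈ 1.63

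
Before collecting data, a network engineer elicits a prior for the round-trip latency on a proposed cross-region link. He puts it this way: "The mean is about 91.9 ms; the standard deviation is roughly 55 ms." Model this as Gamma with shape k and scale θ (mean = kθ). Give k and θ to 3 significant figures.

For Gamma(k, scale θ): mean = kθ, variance = kθ², so CV = 1/√k.
CV = SD/mean = 55/91.9 = 0.5985, hence k = 1/CV² = 2.79.
Then θ = mean/k = 91.9/2.79 = 32.9.

k ≈ 2.79, θ ≈ 32.9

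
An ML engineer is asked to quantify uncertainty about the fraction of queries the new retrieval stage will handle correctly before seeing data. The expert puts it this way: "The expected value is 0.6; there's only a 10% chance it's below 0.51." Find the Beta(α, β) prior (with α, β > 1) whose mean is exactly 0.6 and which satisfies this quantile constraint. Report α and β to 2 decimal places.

α ≈ 29.56, β ≈ 19.71

With mean 0.6 fixed, write α = 0.6s, β = 0.4s where s = α+β.
Need P(θ < 0.51) = 0.1 under Beta(0.6s, 0.4s). Normal approximation: (q−m)/√(m(1−m)/s) ≈ z_{0.1} = -1.28, so s ≈ 0.6·0.4·(-1.28)²/(0.51−0.6)² = 48.7.
At s = 48.7: P(θ<0.51) ≈ 0.101. Adjusting to match 0.1 gives s ≈ 49.27.
So α = 0.6·49.27 ≈ 29.56, β = 0.4·49.27 ≈ 19.71.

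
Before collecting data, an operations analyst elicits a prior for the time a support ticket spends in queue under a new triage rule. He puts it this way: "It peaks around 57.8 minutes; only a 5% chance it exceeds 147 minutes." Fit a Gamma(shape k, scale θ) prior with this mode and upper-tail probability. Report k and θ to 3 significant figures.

k ≈ 4.11, θ ≈ 18.6

Gamma(k,θ) with k>1 has mode (k−1)θ, so θ = 57.8/(k−1).
Need P(X < 147) = 0.95 with θ tied to k this way. Start at k = 2, θ = 57.8: P(X<147) ≈ 0.721.
Too low — raise k to concentrate. Iterating converges to k ≈ 4.11.
Then θ = 57.8/(4.11−1) ≈ 18.6.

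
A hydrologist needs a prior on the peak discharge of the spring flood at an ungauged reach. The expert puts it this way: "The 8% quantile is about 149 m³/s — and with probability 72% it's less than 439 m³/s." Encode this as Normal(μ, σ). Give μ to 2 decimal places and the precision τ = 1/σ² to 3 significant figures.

For Normal(μ,σ), the p-quantile is μ + z_p·σ. Here z_{0.08} = -1.405, z_{0.72} = 0.5828.
So 149 = μ − 1.405σ and 439 = μ + 0.5828σ.
Subtracting: σ = (439 − 149)/(0.5828 − (-1.405)) = 145.88.
Then μ = 149 − (-1.405)·145.88 = 353.97.
Precision τ = 1/σ² = 1/145.9² = 4.7e-05.

μ = 353.97, τ = 4.7e-05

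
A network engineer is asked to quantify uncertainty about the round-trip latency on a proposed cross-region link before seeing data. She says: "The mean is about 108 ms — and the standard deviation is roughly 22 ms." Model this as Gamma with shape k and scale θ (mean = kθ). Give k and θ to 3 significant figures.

k ≈ 24.1, θ ≈ 4.48

For Gamma(k, scale θ): mean = kθ, variance = kθ², so CV = 1/√k.
CV = SD/mean = 22/108 = 0.2037, hence k = 1/CV² = 24.1.
Then θ = mean/k = 108/24.1 = 4.48.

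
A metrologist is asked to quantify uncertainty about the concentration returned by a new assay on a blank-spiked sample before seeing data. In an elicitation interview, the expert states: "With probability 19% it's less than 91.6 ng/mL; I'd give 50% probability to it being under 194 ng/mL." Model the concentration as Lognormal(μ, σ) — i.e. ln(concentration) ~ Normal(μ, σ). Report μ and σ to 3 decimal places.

μ ≈ 5.268, σ ≈ 0.855

If T ~ Lognormal(μ,σ) then ln T ~ Normal(μ,σ), so the p-quantile of ln T is μ + z_p·σ.
ln(91.6) = 4.517 and ln(194) = 5.268; z_{0.19} = -0.8779, z_{0.5} = 0.
σ = (5.268 − 4.517)/(0 − (-0.8779)) = 0.855.
μ = 4.517 − (-0.8779)·0.855 = 5.268.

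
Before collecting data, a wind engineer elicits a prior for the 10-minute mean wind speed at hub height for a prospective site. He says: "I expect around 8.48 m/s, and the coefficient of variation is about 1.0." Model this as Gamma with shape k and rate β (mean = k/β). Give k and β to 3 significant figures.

For Gamma(k, rate β): mean = k/β, variance = k/β², so CV = 1/√k.
CV = 1.0, hence k = 1/CV² = 1.
Then β = k/mean = 1/8.48 = 0.118.

k ≈ 1, β ≈ 0.118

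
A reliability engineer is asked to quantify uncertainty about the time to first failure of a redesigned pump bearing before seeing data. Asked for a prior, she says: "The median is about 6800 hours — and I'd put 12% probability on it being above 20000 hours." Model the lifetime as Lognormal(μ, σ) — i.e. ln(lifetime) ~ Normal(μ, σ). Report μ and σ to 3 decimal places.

If T ~ Lognormal(μ,σ) then ln T ~ Normal(μ,σ), so the p-quantile of ln T is μ + z_p·σ.
ln(6800) = 8.825 and ln(20000) = 9.903; z_{0.5} = 0, z_{0.88} = 1.175.
σ = (9.903 − 8.825)/(1.175 − (0)) = 0.918.
μ = 8.825 − (0)·0.918 = 8.825.

μ ≈ 8.825, σ ≈ 0.918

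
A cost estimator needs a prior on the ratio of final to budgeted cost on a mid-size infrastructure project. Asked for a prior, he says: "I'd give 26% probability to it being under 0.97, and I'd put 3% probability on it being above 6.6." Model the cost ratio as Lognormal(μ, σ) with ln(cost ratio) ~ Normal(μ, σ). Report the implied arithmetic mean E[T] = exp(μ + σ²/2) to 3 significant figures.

If T ~ Lognormal(μ,σ) then ln T ~ Normal(μ,σ), so the p-quantile of ln T is μ + z_p·σ.
ln(0.97) = -0.03046 and ln(6.6) = 1.887; z_{0.26} = -0.6433, z_{0.97} = 1.881.
σ = (1.887 − -0.03046)/(1.881 − (-0.6433)) = 0.760.
μ = -0.03046 − (-0.6433)·0.760 = 0.458.
E[T] = exp(μ + σ²/2) = exp(0.458 + 0.2886) = 2.11.

E[T] ≈ 2.11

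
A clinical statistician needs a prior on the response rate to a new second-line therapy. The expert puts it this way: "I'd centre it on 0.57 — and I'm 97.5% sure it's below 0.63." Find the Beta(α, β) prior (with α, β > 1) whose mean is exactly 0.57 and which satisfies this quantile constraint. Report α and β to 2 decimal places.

With mean 0.57 fixed, write α = 0.57s, β = 0.43s where s = α+β.
Need P(θ < 0.63) = 0.975 under Beta(0.57s, 0.43s). Normal approximation: (q−m)/√(m(1−m)/s) ≈ z_{0.975} = 1.96, so s ≈ 0.57·0.43·(1.96)²/(0.63−0.57)² = 261.5.
At s = 261.5: P(θ<0.63) ≈ 0.976. Adjusting to match 0.975 gives s ≈ 255.63.
So α = 0.57·255.63 ≈ 145.71, β = 0.43·255.63 ≈ 109.92.

α ≈ 145.71, β ≈ 109.92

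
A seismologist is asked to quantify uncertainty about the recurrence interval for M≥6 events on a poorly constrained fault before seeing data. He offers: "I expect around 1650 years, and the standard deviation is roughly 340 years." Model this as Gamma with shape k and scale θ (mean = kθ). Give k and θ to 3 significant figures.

For Gamma(k, scale θ): mean = kθ, variance = kθ², so CV = 1/√k.
CV = SD/mean = 340/1650 = 0.2061, hence k = 1/CV² = 23.6.
Then θ = mean/k = 1650/23.6 = 70.1.

k ≈ 23.6, θ ≈ 70.1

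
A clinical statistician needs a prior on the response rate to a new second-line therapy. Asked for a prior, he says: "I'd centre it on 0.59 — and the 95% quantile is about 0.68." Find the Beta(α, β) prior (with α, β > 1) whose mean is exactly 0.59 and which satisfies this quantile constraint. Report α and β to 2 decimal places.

With mean 0.59 fixed, write α = 0.59s, β = 0.41s where s = α+β.
Need P(θ < 0.68) = 0.95 under Beta(0.59s, 0.41s). Normal approximation: (q−m)/√(m(1−m)/s) ≈ z_{0.95} = 1.64, so s ≈ 0.59·0.41·(1.64)²/(0.68−0.59)² = 80.8.
At s = 80.8: P(θ<0.68) ≈ 0.953. Adjusting to match 0.95 gives s ≈ 77.57.
So α = 0.59·77.57 ≈ 45.77, β = 0.41·77.57 ≈ 31.80.

α ≈ 45.77, β ≈ 31.80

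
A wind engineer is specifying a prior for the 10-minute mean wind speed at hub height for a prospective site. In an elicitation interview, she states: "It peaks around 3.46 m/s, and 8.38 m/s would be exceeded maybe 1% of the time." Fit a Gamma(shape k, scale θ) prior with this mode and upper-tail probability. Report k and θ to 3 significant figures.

Gamma(k,θ) with k>1 has mode (k−1)θ, so θ = 3.46/(k−1).
Need P(X < 8.38) = 0.99 with θ tied to k this way. Start at k = 2, θ = 3.46: P(X<8.38) ≈ 0.696.
Too low — raise k to concentrate. Iterating converges to k ≈ 7.04.
Then θ = 3.46/(7.04−1) ≈ 0.573.

k ≈ 7.04, θ ≈ 0.573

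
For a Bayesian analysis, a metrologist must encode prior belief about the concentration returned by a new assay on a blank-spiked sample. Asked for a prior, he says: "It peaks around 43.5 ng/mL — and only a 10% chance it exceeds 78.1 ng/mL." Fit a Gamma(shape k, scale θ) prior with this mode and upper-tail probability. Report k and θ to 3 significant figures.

k ≈ 6.56, θ ≈ 7.83

Gamma(k,θ) with k>1 has mode (k−1)θ, so θ = 43.5/(k−1).
Need P(X < 78.1) = 0.9 with θ tied to k this way. Start at k = 2, θ = 43.5: P(X<78.1) ≈ 0.536.
Too low — raise k to concentrate. Iterating converges to k ≈ 6.56.
Then θ = 43.5/(6.56−1) ≈ 7.83.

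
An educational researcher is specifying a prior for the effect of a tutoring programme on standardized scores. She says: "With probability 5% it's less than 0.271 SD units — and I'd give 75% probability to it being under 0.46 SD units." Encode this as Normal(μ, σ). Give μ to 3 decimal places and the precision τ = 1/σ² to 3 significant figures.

The p-quantile of Normal(μ,σ) is μ + z_p·σ, with z_{0.05} = -1.645 and z_{0.75} = 0.6745.
Eliminate σ: μ = (z₂·x₁ − z₁·x₂)/(z₂ − z₁) = (0.6745·0.271 − (-1.645)·0.46)/2.319 = 0.405.
Then σ = (x₂ − x₁)/(z₂ − z₁) = (0.46 − 0.271)/2.319 = 0.081.
Precision τ = 1/σ² = 1/0.08149² = 151.

μ = 0.405, τ = 151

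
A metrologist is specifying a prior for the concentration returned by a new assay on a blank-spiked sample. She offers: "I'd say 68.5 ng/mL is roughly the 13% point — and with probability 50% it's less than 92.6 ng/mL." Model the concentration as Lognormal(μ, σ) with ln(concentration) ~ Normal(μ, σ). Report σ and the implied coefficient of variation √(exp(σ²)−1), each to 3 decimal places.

σ ≈ 0.268, CV ≈ 0.272

If T ~ Lognormal(μ,σ) then ln T ~ Normal(μ,σ), so the p-quantile of ln T is μ + z_p·σ.
ln(68.5) = 4.227 and ln(92.6) = 4.528; z_{0.13} = -1.126, z_{0.5} = 0.
σ = (4.528 − 4.227)/(0 − (-1.126)) = 0.268.
μ = 4.227 − (-1.126)·0.268 = 4.528.
CV = √(exp(σ²)−1) = √(exp(0.0716)−1) = 0.272.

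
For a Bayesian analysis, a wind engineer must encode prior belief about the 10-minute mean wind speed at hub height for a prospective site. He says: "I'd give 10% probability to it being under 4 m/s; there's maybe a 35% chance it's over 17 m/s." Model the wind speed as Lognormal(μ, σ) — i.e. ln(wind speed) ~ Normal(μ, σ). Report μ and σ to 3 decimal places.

If T ~ Lognormal(μ,σ) then ln T ~ Normal(μ,σ), so the p-quantile of ln T is μ + z_p·σ.
ln(4) = 1.386 and ln(17) = 2.833; z_{0.1} = -1.282, z_{0.65} = 0.3853.
σ = (2.833 − 1.386)/(0.3853 − (-1.282)) = 0.868.
μ = 1.386 − (-1.282)·0.868 = 2.499.

μ ≈ 2.499, σ ≈ 0.868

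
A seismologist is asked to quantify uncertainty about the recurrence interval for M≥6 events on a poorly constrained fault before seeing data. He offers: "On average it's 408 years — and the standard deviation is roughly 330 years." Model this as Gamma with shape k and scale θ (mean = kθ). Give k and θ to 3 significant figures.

For Gamma(k, scale θ): mean = kθ, variance = kθ², so CV = 1/√k.
CV = SD/mean = 330/408 = 0.8088, hence k = 1/CV² = 1.53.
Then θ = mean/k = 408/1.53 = 267.

k ≈ 1.53, θ ≈ 267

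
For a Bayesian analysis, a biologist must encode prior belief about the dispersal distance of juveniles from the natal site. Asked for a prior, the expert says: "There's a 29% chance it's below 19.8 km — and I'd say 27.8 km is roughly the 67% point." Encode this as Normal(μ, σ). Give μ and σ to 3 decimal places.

The p-quantile of Normal(μ,σ) is μ + z_p·σ, with z_{0.29} = -0.5534 and z_{0.67} = 0.4399.
Eliminate σ: μ = (z₂·x₁ − z₁·x₂)/(z₂ − z₁) = (0.4399·19.8 − (-0.5534)·27.8)/0.9933 = 24.257.
Then σ = (x₂ − x₁)/(z₂ − z₁) = (27.8 − 19.8)/0.9933 = 8.054.

μ = 24.257, σ = 8.054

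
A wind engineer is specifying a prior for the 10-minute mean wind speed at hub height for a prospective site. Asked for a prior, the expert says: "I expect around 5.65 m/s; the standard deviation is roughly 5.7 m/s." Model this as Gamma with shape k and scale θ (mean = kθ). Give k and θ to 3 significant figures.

k ≈ 0.983, θ ≈ 5.75

For Gamma(k, scale θ): mean = kθ, variance = kθ², so CV = 1/√k.
CV = SD/mean = 5.7/5.65 = 1.009, hence k = 1/CV² = 0.983.
Then θ = mean/k = 5.65/0.983 = 5.75.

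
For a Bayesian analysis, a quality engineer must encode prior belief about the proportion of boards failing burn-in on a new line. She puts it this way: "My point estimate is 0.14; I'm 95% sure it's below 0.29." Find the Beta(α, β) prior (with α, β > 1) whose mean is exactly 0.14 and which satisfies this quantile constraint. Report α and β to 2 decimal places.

With mean 0.14 fixed, write α = 0.14s, β = 0.86s where s = α+β.
Need P(θ < 0.29) = 0.95 under Beta(0.14s, 0.86s). Normal approximation: (q−m)/√(m(1−m)/s) ≈ z_{0.95} = 1.64, so s ≈ 0.14·0.86·(1.64)²/(0.29−0.14)² = 14.5.
At s = 14.5: P(θ<0.29) ≈ 0.933. Adjusting to match 0.95 gives s ≈ 18.16.
So α = 0.14·18.16 ≈ 2.54, β = 0.86·18.16 ≈ 15.62.

α ≈ 2.54, β ≈ 15.62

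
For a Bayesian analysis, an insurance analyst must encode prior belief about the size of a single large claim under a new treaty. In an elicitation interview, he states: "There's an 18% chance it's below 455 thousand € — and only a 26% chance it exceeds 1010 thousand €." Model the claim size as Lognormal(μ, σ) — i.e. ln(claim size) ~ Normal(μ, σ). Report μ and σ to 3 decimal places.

If T ~ Lognormal(μ,σ) then ln T ~ Normal(μ,σ), so the p-quantile of ln T is μ + z_p·σ.
ln(455) = 6.12 and ln(1010) = 6.918; z_{0.18} = -0.9154, z_{0.74} = 0.6433.
σ = (6.918 − 6.12)/(0.6433 − (-0.9154)) = 0.512.
μ = 6.12 − (-0.9154)·0.512 = 6.589.

μ ≈ 6.589, σ ≈ 0.512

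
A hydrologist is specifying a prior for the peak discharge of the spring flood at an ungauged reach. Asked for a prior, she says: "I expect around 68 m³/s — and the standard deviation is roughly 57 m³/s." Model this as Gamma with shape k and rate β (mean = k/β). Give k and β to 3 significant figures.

k ≈ 1.42, β ≈ 0.0209

For Gamma(k, rate β): mean = k/β, variance = k/β², so CV = 1/√k.
CV = SD/mean = 57/68 = 0.8382, hence k = 1/CV² = 1.42.
Then β = k/mean = 1.42/68 = 0.0209.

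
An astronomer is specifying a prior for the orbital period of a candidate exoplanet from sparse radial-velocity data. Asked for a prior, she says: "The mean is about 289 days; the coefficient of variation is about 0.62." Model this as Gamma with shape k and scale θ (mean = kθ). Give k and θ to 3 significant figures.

For Gamma(k, scale θ): mean = kθ, variance = kθ², so CV = 1/√k.
CV = 0.62, hence k = 1/CV² = 2.6.
Then θ = mean/k = 289/2.6 = 111.

k ≈ 2.6, θ ≈ 111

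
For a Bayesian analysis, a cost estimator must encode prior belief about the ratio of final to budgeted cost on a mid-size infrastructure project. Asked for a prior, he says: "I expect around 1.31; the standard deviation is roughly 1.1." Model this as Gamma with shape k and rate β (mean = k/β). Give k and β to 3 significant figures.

For Gamma(k, rate β): mean = k/β, variance = k/β², so CV = 1/√k.
CV = SD/mean = 1.1/1.31 = 0.8397, hence k = 1/CV² = 1.42.
Then β = k/mean = 1.42/1.31 = 1.08.

k ≈ 1.42, β ≈ 1.08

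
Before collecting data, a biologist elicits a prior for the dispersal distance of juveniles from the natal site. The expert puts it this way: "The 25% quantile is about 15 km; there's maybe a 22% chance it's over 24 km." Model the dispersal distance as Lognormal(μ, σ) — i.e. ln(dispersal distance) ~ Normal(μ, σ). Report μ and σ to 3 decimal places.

μ ≈ 2.927, σ ≈ 0.325

If T ~ Lognormal(μ,σ) then ln T ~ Normal(μ,σ), so the p-quantile of ln T is μ + z_p·σ.
ln(15) = 2.708 and ln(24) = 3.178; z_{0.25} = -0.6745, z_{0.78} = 0.7722.
σ = (3.178 − 2.708)/(0.7722 − (-0.6745)) = 0.325.
μ = 2.708 − (-0.6745)·0.325 = 2.927.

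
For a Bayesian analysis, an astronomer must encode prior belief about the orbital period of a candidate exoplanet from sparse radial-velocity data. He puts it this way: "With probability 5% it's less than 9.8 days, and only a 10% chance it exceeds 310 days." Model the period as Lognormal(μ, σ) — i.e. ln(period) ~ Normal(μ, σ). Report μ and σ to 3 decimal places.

If T ~ Lognormal(μ,σ) then ln T ~ Normal(μ,σ), so the p-quantile of ln T is μ + z_p·σ.
ln(9.8) = 2.282 and ln(310) = 5.737; z_{0.05} = -1.645, z_{0.9} = 1.282.
σ = (5.737 − 2.282)/(1.282 − (-1.645)) = 1.180.
μ = 2.282 − (-1.645)·1.180 = 4.224.

μ ≈ 4.224, σ ≈ 1.180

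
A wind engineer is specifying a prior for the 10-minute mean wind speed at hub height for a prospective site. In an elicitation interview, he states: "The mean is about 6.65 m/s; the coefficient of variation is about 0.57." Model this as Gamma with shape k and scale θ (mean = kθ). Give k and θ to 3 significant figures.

k ≈ 3.08, θ ≈ 2.16

For Gamma(k, scale θ): mean = kθ, variance = kθ², so CV = 1/√k.
CV = 0.57, hence k = 1/CV² = 3.08.
Then θ = mean/k = 6.65/3.08 = 2.16.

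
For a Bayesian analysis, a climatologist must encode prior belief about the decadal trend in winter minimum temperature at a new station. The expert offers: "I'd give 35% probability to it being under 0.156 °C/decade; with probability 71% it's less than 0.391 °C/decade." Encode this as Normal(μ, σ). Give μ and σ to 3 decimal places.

μ = 0.252, σ = 0.250

The p-quantile of Normal(μ,σ) is μ + z_p·σ, with z_{0.35} = -0.3853 and z_{0.71} = 0.5534.
Eliminate σ: μ = (z₂·x₁ − z₁·x₂)/(z₂ − z₁) = (0.5534·0.156 − (-0.3853)·0.391)/0.9387 = 0.252.
Then σ = (x₂ − x₁)/(z₂ − z₁) = (0.391 − 0.156)/0.9387 = 0.250.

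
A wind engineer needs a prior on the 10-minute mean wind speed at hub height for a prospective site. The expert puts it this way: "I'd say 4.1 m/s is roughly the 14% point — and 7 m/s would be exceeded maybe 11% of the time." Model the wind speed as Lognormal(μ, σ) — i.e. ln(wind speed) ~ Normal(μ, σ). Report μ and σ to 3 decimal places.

μ ≈ 1.661, σ ≈ 0.232

If T ~ Lognormal(μ,σ) then ln T ~ Normal(μ,σ), so the p-quantile of ln T is μ + z_p·σ.
ln(4.1) = 1.411 and ln(7) = 1.946; z_{0.14} = -1.08, z_{0.89} = 1.227.
σ = (1.946 − 1.411)/(1.227 − (-1.08)) = 0.232.
μ = 1.411 − (-1.08)·0.232 = 1.661.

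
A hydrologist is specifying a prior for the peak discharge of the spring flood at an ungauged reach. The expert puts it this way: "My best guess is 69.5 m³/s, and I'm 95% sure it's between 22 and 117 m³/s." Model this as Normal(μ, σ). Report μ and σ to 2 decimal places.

μ = 69.50, σ = 24.24

A symmetric 95% interval runs μ ± z·σ with z = 1.96.
Half-width = 47.5, so σ = 47.5/1.96 = 24.24.
μ is the stated best guess, 69.50.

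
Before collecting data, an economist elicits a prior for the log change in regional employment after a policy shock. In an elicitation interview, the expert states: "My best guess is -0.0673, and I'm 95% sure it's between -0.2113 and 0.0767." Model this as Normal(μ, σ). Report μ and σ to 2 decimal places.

A symmetric 95% interval runs μ ± z·σ with z = 1.96.
Half-width = 0.144, so σ = 0.144/1.96 = 0.07.
μ is the stated best guess, -0.07.

μ = -0.07, σ = 0.07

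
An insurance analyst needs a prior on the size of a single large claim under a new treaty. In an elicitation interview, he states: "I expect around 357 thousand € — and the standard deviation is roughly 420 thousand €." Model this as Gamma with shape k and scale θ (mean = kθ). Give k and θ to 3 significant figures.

k ≈ 0.722, θ ≈ 494

For Gamma(k, scale θ): mean = kθ, variance = kθ², so CV = 1/√k.
CV = SD/mean = 420/357 = 1.176, hence k = 1/CV² = 0.722.
Then θ = mean/k = 357/0.722 = 494.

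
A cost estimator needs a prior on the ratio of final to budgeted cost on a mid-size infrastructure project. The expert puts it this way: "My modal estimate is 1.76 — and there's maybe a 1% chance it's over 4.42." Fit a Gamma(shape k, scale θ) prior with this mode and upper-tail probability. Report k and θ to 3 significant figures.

k ≈ 6.53, θ ≈ 0.318

Gamma(k,θ) with k>1 has mode (k−1)θ, so θ = 1.76/(k−1).
Need P(X < 4.42) = 0.99 with θ tied to k this way. Start at k = 2, θ = 1.76: P(X<4.42) ≈ 0.715.
Too low — raise k to concentrate. Iterating converges to k ≈ 6.53.
Then θ = 1.76/(6.53−1) ≈ 0.318.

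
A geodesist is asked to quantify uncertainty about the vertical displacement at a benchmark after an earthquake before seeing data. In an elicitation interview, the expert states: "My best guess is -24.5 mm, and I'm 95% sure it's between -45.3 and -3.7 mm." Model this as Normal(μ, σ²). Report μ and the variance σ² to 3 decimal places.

A symmetric 95% interval runs μ ± z·σ with z = 1.96.
Half-width = 20.8, so σ = 20.8/1.96 = 10.6124 and σ² = 112.624.
μ is the stated best guess, -24.500.

μ = -24.500, σ² = 112.624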